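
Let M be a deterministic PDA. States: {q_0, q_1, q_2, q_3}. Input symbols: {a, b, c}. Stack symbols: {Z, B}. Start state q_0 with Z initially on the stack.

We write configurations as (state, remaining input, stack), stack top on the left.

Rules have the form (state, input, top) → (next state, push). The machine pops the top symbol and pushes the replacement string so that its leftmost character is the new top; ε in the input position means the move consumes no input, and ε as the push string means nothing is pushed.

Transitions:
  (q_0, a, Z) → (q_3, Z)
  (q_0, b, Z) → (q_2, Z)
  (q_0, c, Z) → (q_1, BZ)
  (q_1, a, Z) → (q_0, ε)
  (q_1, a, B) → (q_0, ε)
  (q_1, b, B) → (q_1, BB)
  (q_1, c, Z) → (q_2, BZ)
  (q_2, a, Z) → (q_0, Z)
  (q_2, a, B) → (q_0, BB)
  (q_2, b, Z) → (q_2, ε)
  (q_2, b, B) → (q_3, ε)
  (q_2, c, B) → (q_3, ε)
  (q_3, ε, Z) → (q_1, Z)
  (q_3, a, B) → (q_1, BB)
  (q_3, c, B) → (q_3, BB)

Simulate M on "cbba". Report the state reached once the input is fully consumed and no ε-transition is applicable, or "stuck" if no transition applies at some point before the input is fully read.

q_0

(q_0, cbba, Z) ⊢ (q_1, bba, BZ) ⊢ (q_1, ba, BBZ) ⊢ (q_1, a, BBBZ) ⊢ (q_0, ε, BBZ)
All input consumed; M is in state q_0.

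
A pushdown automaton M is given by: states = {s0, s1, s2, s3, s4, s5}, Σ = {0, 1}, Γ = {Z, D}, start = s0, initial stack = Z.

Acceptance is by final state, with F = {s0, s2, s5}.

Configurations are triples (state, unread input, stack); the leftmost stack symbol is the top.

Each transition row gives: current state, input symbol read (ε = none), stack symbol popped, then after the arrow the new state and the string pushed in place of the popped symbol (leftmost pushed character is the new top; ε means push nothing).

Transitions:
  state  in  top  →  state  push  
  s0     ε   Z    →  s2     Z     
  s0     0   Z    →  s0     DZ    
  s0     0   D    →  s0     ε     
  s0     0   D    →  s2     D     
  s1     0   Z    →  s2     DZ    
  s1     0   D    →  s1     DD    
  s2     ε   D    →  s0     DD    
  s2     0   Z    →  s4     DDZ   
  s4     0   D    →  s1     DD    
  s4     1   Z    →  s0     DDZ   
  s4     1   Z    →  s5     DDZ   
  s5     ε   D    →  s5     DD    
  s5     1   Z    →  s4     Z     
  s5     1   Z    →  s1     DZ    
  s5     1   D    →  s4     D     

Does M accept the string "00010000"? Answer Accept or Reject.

Reject

No computation consumes all input and reaches a final state.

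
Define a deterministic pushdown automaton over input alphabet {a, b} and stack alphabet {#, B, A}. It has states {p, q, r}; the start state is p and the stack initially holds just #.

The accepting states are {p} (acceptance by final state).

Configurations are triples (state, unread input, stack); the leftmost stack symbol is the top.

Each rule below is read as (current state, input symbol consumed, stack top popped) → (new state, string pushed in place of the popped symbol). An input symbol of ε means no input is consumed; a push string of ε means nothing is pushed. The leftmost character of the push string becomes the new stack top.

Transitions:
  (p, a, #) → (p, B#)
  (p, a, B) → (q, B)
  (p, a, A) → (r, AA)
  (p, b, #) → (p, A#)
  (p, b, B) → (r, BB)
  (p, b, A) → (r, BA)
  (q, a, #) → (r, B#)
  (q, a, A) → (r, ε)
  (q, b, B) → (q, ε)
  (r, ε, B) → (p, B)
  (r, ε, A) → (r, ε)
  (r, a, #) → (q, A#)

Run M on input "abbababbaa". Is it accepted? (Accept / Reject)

Reject

(p, abbababbaa, #)
  read a, top #: go to p, push B# → (p, bbababbaa, B#)
  read b, top B: go to r, push BB → (r, bababbaa, BB#)
  ε-move, top B: go to p, push B → (p, bababbaa, BB#)
  read b, top B: go to r, push BB → (r, ababbaa, BBB#)
  ε-move, top B: go to p, push B → (p, ababbaa, BBB#)
  read a, top B: go to q, push B → (q, babbaa, BBB#)
  read b, top B: go to q, push ε → (q, abbaa, BB#)
No transition applies at (q, abbaa, BB#); input not fully consumed.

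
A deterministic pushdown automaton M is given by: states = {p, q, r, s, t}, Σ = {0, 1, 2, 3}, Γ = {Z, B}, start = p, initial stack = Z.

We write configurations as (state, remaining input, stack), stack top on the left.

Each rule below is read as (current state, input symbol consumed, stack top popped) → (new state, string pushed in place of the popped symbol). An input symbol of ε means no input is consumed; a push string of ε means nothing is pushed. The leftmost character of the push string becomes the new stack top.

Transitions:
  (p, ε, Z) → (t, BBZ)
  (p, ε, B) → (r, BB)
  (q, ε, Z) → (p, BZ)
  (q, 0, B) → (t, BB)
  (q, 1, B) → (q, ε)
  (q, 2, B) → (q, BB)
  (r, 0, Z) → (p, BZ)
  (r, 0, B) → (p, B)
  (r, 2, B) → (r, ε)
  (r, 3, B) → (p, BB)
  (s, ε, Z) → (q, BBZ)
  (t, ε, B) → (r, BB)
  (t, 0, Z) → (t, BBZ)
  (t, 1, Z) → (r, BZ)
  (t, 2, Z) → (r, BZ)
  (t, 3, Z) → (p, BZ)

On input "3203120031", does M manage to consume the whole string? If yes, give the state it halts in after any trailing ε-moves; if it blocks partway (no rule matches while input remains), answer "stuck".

(p, 3203120031, Z)
  ε-move, top Z: go to t, push BBZ → (t, 3203120031, BBZ)
  ε-move, top B: go to r, push BB → (r, 3203120031, BBBZ)
  read 3, top B: go to p, push BB → (p, 203120031, BBBBZ)
  ε-move, top B: go to r, push BB → (r, 203120031, BBBBBZ)
  read 2, top B: go to r, push ε → (r, 03120031, BBBBZ)
  read 0, top B: go to p, push B → (p, 3120031, BBBBZ)
  ε-move, top B: go to r, push BB → (r, 3120031, BBBBBZ)
  read 3, top B: go to p, push BB → (p, 120031, BBBBBBZ)
  ε-move, top B: go to r, push BB → (r, 120031, BBBBBBBZ)
No transition for (r, 1, top B); M blocks with input 120031 remaining.

stuck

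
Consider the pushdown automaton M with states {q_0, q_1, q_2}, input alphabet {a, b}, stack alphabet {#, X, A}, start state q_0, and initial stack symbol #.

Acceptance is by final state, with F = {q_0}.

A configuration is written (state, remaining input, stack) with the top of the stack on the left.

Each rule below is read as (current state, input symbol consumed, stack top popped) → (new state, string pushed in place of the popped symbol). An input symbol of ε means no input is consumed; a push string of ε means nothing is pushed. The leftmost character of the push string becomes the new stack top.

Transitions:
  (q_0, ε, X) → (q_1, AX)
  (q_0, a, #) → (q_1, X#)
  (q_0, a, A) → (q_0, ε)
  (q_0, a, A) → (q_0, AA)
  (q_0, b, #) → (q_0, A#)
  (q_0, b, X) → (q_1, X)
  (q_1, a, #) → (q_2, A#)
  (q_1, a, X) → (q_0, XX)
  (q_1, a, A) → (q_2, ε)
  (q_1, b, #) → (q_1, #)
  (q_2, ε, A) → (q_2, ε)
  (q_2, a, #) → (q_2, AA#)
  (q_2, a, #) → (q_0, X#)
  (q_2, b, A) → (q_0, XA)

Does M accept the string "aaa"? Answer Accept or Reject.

Reject

No computation consumes all input and reaches a final state.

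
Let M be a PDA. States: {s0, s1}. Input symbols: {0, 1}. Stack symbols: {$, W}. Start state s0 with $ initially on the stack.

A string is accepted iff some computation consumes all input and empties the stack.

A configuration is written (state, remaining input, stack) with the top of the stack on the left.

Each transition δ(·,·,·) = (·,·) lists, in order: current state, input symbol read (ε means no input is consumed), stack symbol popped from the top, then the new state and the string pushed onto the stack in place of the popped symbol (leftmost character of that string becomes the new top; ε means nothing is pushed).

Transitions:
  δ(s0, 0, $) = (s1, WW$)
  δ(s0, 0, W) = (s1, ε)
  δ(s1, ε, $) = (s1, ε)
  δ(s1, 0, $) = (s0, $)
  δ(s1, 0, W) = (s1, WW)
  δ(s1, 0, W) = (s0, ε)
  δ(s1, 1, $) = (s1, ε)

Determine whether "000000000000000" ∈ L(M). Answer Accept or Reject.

One accepting computation: (s0, 000000000000000, $) ⊢ (s1, 00000000000000, WW$) ⊢ (s1, 0000000000000, WWW$) ⊢ (s1, 000000000000, WWWW$) ⊢ (s1, 00000000000, WWWWW$) ⊢ (s1, 0000000000, WWWWWW$) ⊢ (s1, 000000000, WWWWWWW$) ⊢ (s1, 00000000, WWWWWWWW$) ⊢ (s0, 0000000, WWWWWWW$) ⊢ (s1, 000000, WWWWWW$) ⊢ (s0, 00000, WWWWW$) ⊢ (s1, 0000, WWWW$) ⊢ (s0, 000, WWW$) ⊢ (s1, 00, WW$) ⊢ (s0, 0, W$) ⊢ (s1, ε, $) ⊢ (s1, ε, ε)
All input consumed and the stack is empty.

Accept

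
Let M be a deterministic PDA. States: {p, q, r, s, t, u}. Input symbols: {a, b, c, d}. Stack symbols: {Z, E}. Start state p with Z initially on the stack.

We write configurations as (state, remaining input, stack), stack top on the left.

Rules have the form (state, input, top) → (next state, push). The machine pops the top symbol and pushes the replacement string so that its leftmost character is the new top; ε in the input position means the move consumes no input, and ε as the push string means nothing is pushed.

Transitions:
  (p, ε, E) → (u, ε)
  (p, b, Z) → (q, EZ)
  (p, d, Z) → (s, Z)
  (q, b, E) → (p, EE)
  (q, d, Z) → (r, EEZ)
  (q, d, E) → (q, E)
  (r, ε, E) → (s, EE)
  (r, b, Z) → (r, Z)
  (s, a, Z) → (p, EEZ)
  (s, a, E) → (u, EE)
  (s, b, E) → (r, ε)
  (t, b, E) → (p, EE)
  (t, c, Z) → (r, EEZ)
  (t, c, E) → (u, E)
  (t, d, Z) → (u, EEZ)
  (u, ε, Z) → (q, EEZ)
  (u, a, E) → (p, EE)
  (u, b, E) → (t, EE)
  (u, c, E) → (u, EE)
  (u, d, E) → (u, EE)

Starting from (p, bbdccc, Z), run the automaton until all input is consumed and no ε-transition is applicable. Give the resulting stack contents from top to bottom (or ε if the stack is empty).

(p, bbdccc, Z) ⊢ (q, bdccc, EZ) ⊢ (p, dccc, EEZ) ⊢ (u, dccc, EZ) ⊢ (u, ccc, EEZ) ⊢ (u, cc, EEEZ) ⊢ (u, c, EEEEZ) ⊢ (u, ε, EEEEEZ)
All input consumed in state u with stack EEEEEZ.

EEEEEZ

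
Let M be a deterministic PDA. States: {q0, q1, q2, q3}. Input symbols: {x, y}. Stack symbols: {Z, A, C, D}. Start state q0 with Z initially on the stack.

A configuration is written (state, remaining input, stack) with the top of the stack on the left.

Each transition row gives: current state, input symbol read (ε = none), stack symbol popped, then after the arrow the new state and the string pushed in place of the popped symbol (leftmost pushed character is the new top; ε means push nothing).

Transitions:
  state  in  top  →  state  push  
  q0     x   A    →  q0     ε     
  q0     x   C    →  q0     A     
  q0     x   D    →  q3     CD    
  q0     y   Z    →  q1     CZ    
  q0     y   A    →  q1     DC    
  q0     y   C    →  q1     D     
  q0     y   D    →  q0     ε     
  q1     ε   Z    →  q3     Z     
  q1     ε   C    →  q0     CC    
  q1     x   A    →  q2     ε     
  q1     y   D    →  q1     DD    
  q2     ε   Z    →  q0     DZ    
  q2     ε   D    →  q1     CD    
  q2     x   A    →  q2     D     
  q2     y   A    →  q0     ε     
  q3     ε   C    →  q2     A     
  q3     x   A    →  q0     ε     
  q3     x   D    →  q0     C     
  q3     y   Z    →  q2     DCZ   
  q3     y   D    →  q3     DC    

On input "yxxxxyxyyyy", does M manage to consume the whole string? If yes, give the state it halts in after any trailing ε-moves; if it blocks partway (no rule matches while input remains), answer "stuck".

(q0, yxxxxyxyyyy, Z) ⊢ (q1, xxxxyxyyyy, CZ) ⊢ (q0, xxxxyxyyyy, CCZ) ⊢ (q0, xxxyxyyyy, ACZ) ⊢ (q0, xxyxyyyy, CZ) ⊢ (q0, xyxyyyy, AZ) ⊢ (q0, yxyyyy, Z) ⊢ (q1, xyyyy, CZ) ⊢ (q0, xyyyy, CCZ) ⊢ (q0, yyyy, ACZ) ⊢ (q1, yyy, DCCZ) ⊢ (q1, yy, DDCCZ) ⊢ (q1, y, DDDCCZ) ⊢ (q1, ε, DDDDCCZ)
All input consumed; M is in state q1.

q1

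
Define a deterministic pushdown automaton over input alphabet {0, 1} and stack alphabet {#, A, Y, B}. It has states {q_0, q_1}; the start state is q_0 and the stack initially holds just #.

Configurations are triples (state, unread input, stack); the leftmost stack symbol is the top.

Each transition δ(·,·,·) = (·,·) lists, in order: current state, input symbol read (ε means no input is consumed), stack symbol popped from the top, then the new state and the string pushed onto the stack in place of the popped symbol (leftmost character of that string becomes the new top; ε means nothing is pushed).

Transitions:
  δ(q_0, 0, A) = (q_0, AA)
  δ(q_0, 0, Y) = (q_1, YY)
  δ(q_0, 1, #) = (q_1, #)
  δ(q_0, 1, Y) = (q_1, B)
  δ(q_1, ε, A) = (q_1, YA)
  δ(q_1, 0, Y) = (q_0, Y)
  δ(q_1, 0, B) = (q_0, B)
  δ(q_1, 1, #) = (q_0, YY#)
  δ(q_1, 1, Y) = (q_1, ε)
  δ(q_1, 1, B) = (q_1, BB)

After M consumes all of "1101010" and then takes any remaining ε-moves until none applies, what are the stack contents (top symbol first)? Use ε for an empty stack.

(q_0, 1101010, #)
  read 1, top #: go to q_1, push # → (q_1, 101010, #)
  read 1, top #: go to q_0, push YY# → (q_0, 01010, YY#)
  read 0, top Y: go to q_1, push YY → (q_1, 1010, YYY#)
  read 1, top Y: go to q_1, push ε → (q_1, 010, YY#)
  read 0, top Y: go to q_0, push Y → (q_0, 10, YY#)
  read 1, top Y: go to q_1, push B → (q_1, 0, BY#)
  read 0, top B: go to q_0, push B → (q_0, ε, BY#)
All input consumed in state q_0 with stack BY#.

BY#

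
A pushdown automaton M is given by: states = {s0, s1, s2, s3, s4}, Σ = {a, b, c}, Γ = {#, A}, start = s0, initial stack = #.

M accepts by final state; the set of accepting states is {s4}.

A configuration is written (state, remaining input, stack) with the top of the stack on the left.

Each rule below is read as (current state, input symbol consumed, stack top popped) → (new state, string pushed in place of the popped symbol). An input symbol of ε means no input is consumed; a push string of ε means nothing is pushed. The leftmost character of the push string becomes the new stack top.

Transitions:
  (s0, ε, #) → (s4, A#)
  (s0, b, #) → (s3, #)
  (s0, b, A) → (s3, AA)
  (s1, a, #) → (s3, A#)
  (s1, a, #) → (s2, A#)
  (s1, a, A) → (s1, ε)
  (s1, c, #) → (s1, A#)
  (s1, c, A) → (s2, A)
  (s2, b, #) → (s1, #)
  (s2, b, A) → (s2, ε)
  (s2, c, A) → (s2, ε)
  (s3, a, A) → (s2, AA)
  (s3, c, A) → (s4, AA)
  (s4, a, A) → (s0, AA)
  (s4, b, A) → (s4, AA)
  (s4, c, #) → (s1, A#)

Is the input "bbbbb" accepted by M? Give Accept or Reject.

Accept

One accepting computation: (s0, bbbbb, #) ⊢ (s4, bbbbb, A#) ⊢ (s4, bbbb, AA#) ⊢ (s4, bbb, AAA#) ⊢ (s4, bb, AAAA#) ⊢ (s4, b, AAAAA#) ⊢ (s4, ε, AAAAAA#)
All input consumed and state s4 ∈ F.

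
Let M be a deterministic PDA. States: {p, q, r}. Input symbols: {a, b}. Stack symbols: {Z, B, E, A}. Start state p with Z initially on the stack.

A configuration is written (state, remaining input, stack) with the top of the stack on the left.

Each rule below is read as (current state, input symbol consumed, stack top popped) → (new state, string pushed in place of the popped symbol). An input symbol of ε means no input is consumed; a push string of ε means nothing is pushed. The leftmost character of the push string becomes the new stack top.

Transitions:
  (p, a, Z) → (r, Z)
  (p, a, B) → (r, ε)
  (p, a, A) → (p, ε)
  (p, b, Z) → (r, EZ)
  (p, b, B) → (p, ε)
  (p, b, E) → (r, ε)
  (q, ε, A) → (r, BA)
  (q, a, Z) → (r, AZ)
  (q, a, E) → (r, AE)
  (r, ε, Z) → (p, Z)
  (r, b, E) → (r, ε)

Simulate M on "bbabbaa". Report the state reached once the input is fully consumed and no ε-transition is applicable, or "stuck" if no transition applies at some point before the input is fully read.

p

(p, bbabbaa, Z) ⊢ (r, babbaa, EZ) ⊢ (r, abbaa, Z) ⊢ (p, abbaa, Z) ⊢ (r, bbaa, Z) ⊢ (p, bbaa, Z) ⊢ (r, baa, EZ) ⊢ (r, aa, Z) ⊢ (p, aa, Z) ⊢ (r, a, Z) ⊢ (p, a, Z) ⊢ (r, ε, Z) ⊢ (p, ε, Z)
All input consumed; M is in state p.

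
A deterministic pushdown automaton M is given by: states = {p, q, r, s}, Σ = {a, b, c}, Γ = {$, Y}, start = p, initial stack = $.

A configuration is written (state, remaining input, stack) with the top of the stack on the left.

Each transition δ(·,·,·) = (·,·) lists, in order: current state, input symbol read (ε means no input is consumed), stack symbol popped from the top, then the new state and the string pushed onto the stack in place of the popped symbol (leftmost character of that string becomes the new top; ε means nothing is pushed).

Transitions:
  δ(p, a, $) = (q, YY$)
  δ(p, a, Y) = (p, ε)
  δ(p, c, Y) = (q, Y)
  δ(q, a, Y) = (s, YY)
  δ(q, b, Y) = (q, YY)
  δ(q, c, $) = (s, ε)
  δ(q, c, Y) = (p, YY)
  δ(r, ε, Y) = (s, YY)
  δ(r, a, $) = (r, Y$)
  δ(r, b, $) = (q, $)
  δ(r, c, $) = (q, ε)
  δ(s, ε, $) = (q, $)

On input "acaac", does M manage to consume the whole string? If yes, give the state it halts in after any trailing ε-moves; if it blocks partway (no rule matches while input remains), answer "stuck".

q

(p, acaac, $)
  read a, top $: go to q, push YY$ → (q, caac, YY$)
  read c, top Y: go to p, push YY → (p, aac, YYY$)
  read a, top Y: go to p, push ε → (p, ac, YY$)
  read a, top Y: go to p, push ε → (p, c, Y$)
  read c, top Y: go to q, push Y → (q, ε, Y$)
All input consumed; M is in state q.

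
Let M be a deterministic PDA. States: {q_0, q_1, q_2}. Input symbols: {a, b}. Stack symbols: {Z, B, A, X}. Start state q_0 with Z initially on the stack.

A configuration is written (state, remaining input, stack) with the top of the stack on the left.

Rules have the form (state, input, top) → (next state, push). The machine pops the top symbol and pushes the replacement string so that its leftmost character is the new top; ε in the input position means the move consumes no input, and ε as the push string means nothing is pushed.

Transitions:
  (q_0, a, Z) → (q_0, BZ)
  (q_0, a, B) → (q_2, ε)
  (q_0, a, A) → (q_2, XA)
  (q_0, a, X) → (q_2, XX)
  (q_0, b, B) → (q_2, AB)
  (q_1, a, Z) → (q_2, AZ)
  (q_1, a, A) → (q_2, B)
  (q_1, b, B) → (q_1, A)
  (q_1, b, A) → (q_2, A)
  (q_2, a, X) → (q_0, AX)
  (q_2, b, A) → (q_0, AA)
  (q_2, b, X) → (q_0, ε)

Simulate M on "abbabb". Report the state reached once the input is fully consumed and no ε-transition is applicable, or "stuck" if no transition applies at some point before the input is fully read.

(q_0, abbabb, Z)
  read a, top Z: go to q_0, push BZ → (q_0, bbabb, BZ)
  read b, top B: go to q_2, push AB → (q_2, babb, ABZ)
  read b, top A: go to q_0, push AA → (q_0, abb, AABZ)
  read a, top A: go to q_2, push XA → (q_2, bb, XAABZ)
  read b, top X: go to q_0, push ε → (q_0, b, AABZ)
No transition for (q_0, b, top A); M blocks with input b remaining.

stuck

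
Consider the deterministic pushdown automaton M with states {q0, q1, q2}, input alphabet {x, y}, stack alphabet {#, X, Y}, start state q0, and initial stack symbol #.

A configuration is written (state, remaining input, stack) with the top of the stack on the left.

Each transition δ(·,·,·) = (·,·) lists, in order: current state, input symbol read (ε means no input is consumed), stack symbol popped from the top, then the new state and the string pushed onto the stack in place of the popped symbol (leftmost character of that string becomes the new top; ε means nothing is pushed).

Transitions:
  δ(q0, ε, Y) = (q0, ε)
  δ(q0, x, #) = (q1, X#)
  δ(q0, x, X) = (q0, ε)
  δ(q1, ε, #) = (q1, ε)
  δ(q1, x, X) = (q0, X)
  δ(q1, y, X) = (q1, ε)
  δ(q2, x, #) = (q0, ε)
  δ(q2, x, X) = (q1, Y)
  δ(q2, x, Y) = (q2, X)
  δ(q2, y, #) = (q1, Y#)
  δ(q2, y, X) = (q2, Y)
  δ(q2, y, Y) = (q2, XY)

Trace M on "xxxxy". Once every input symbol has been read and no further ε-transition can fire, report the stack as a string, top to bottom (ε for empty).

ε

(q0, xxxxy, #)
  read x, top #: go to q1, push X# → (q1, xxxy, X#)
  read x, top X: go to q0, push X → (q0, xxy, X#)
  read x, top X: go to q0, push ε → (q0, xy, #)
  read x, top #: go to q1, push X# → (q1, y, X#)
  read y, top X: go to q1, push ε → (q1, ε, #)
  ε-move, top #: go to q1, push ε → (q1, ε, ε)
All input consumed in state q1 with stack ε.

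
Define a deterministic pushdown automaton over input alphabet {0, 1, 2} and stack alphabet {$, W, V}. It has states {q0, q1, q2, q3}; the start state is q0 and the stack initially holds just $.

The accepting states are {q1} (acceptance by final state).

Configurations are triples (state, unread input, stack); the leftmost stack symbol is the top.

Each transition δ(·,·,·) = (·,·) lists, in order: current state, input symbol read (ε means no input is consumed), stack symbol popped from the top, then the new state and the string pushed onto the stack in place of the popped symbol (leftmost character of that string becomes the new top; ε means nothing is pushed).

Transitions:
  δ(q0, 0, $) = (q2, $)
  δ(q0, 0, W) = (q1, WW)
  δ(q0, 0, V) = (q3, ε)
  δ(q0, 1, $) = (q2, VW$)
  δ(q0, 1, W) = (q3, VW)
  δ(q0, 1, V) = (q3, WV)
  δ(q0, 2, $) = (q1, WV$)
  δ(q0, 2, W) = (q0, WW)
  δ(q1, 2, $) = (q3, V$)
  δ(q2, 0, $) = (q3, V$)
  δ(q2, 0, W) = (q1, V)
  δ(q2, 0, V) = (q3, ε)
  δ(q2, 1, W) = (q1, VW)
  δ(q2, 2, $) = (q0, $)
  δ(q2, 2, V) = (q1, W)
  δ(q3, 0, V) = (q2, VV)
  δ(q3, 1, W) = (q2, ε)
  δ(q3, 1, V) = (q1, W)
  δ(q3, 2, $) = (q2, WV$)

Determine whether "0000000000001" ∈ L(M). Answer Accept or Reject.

Accept

(q0, 0000000000001, $) ⊢ (q2, 000000000001, $) ⊢ (q3, 00000000001, V$) ⊢ (q2, 0000000001, VV$) ⊢ (q3, 000000001, V$) ⊢ (q2, 00000001, VV$) ⊢ (q3, 0000001, V$) ⊢ (q2, 000001, VV$) ⊢ (q3, 00001, V$) ⊢ (q2, 0001, VV$) ⊢ (q3, 001, V$) ⊢ (q2, 01, VV$) ⊢ (q3, 1, V$) ⊢ (q1, ε, W$)
All input consumed; state q1 ∈ F.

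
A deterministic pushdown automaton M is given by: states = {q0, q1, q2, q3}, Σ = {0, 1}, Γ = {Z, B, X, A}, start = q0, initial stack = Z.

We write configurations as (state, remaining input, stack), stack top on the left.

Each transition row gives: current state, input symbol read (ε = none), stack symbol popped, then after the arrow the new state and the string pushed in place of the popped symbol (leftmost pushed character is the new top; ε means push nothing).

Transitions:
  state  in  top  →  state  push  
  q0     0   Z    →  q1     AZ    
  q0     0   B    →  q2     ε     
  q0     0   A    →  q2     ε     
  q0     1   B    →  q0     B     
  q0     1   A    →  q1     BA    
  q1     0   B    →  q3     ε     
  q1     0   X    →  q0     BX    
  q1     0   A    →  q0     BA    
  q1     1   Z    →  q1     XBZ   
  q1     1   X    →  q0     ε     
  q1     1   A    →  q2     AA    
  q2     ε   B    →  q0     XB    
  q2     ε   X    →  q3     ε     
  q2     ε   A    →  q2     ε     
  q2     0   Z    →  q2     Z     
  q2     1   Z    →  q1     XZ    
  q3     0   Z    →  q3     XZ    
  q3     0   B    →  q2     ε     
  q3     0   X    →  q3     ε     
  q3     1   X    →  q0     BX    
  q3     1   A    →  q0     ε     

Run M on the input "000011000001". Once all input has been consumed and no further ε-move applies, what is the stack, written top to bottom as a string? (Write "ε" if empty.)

XZ

(q0, 000011000001, Z) ⊢ (q1, 00011000001, AZ) ⊢ (q0, 0011000001, BAZ) ⊢ (q2, 011000001, AZ) ⊢ (q2, 011000001, Z) ⊢ (q2, 11000001, Z) ⊢ (q1, 1000001, XZ) ⊢ (q0, 000001, Z) ⊢ (q1, 00001, AZ) ⊢ (q0, 0001, BAZ) ⊢ (q2, 001, AZ) ⊢ (q2, 001, Z) ⊢ (q2, 01, Z) ⊢ (q2, 1, Z) ⊢ (q1, ε, XZ)
All input consumed in state q1 with stack XZ.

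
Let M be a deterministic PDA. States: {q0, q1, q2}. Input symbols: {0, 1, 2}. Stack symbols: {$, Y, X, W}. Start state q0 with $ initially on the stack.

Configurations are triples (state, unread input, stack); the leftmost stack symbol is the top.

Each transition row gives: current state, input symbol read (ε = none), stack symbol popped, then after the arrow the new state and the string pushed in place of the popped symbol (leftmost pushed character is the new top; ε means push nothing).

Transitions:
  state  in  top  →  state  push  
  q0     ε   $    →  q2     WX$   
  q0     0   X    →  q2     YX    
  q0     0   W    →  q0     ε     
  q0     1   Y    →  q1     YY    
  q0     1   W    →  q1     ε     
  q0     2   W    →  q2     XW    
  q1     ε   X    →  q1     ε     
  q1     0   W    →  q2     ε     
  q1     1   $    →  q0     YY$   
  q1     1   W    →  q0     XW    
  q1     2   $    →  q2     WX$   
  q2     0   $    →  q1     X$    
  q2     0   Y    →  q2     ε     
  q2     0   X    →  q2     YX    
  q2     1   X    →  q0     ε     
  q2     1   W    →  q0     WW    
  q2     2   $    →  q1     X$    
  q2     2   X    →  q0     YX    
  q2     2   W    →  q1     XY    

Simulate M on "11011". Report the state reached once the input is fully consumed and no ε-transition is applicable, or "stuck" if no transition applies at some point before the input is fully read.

(q0, 11011, $)
  ε-move, top $: go to q2, push WX$ → (q2, 11011, WX$)
  read 1, top W: go to q0, push WW → (q0, 1011, WWX$)
  read 1, top W: go to q1, push ε → (q1, 011, WX$)
  read 0, top W: go to q2, push ε → (q2, 11, X$)
  read 1, top X: go to q0, push ε → (q0, 1, $)
  ε-move, top $: go to q2, push WX$ → (q2, 1, WX$)
  read 1, top W: go to q0, push WW → (q0, ε, WWX$)
All input consumed; M is in state q0.

q0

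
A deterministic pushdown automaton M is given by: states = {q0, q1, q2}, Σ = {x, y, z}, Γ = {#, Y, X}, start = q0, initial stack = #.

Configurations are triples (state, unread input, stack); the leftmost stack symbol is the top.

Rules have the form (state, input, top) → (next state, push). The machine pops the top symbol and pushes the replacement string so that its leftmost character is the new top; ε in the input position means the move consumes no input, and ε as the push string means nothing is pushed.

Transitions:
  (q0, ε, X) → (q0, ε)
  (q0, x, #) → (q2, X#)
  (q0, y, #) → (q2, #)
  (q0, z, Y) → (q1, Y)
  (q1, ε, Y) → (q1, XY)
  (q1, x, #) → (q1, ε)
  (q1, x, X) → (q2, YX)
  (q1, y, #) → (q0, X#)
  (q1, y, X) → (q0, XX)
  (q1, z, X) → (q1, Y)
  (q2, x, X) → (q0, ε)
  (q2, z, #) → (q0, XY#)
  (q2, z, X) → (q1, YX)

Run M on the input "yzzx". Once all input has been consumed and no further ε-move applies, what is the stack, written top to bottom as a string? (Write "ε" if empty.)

(q0, yzzx, #)
  read y, top #: go to q2, push # → (q2, zzx, #)
  read z, top #: go to q0, push XY# → (q0, zx, XY#)
  ε-move, top X: go to q0, push ε → (q0, zx, Y#)
  read z, top Y: go to q1, push Y → (q1, x, Y#)
  ε-move, top Y: go to q1, push XY → (q1, x, XY#)
  read x, top X: go to q2, push YX → (q2, ε, YXY#)
All input consumed in state q2 with stack YXY#.

YXY#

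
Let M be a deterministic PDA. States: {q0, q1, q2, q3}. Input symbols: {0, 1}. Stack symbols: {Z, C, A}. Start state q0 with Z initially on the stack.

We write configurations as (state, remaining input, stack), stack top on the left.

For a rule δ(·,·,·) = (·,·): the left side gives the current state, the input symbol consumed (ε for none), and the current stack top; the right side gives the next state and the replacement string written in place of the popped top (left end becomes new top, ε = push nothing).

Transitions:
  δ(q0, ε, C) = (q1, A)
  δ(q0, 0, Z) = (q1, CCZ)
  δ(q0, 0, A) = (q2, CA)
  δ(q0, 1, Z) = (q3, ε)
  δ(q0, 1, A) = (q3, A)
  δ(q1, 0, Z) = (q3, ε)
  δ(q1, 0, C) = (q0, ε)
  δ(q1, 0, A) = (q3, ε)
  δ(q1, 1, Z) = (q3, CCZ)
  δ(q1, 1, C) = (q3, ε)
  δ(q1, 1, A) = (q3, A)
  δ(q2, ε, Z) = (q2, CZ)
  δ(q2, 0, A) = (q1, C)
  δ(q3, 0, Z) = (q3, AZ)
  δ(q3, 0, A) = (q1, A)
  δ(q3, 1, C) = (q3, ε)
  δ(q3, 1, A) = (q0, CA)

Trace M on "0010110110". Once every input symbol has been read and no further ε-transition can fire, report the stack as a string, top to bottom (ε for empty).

AAZ

(q0, 0010110110, Z)
  read 0, top Z: go to q1, push CCZ → (q1, 010110110, CCZ)
  read 0, top C: go to q0, push ε → (q0, 10110110, CZ)
  ε-move, top C: go to q1, push A → (q1, 10110110, AZ)
  read 1, top A: go to q3, push A → (q3, 0110110, AZ)
  read 0, top A: go to q1, push A → (q1, 110110, AZ)
  read 1, top A: go to q3, push A → (q3, 10110, AZ)
  read 1, top A: go to q0, push CA → (q0, 0110, CAZ)
  ε-move, top C: go to q1, push A → (q1, 0110, AAZ)
  read 0, top A: go to q3, push ε → (q3, 110, AZ)
  read 1, top A: go to q0, push CA → (q0, 10, CAZ)
  ε-move, top C: go to q1, push A → (q1, 10, AAZ)
  read 1, top A: go to q3, push A → (q3, 0, AAZ)
  read 0, top A: go to q1, push A → (q1, ε, AAZ)
All input consumed in state q1 with stack AAZ.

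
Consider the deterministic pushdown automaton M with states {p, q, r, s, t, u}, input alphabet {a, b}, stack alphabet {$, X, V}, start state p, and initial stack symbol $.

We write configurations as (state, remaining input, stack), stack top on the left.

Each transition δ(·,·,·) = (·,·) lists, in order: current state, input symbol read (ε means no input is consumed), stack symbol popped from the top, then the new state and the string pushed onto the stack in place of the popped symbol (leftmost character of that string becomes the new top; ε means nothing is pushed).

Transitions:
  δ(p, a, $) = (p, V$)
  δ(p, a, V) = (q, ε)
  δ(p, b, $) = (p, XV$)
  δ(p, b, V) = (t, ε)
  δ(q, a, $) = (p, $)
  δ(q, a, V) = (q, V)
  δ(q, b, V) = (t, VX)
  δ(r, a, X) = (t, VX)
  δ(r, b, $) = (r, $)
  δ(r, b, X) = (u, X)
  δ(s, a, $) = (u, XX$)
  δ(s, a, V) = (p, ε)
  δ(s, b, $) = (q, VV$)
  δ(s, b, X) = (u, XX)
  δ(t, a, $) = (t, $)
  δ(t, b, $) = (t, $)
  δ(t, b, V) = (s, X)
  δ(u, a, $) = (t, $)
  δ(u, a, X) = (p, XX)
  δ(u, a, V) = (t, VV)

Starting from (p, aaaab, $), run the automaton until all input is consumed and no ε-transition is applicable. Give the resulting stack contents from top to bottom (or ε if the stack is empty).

(p, aaaab, $)
  read a, top $: go to p, push V$ → (p, aaab, V$)
  read a, top V: go to q, push ε → (q, aab, $)
  read a, top $: go to p, push $ → (p, ab, $)
  read a, top $: go to p, push V$ → (p, b, V$)
  read b, top V: go to t, push ε → (t, ε, $)
All input consumed in state t with stack $.

$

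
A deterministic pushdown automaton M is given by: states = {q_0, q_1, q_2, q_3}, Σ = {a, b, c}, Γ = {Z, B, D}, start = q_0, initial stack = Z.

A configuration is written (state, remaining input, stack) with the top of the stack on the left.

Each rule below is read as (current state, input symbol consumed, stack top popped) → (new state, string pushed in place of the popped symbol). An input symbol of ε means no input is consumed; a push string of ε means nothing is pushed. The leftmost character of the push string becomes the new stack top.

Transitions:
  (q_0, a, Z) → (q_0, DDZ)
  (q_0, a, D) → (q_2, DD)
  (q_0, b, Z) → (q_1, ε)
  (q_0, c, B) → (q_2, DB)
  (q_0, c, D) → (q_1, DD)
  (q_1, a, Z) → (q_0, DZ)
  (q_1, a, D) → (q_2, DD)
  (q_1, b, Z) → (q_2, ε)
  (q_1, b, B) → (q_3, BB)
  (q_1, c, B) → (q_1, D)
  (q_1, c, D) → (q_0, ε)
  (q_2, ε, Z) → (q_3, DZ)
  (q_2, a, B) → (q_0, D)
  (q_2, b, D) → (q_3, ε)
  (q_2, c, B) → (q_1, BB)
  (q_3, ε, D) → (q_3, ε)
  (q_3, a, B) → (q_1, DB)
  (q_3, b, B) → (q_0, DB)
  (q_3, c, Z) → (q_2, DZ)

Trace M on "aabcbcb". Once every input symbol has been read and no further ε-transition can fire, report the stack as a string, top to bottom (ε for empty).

(q_0, aabcbcb, Z)
  read a, top Z: go to q_0, push DDZ → (q_0, abcbcb, DDZ)
  read a, top D: go to q_2, push DD → (q_2, bcbcb, DDDZ)
  read b, top D: go to q_3, push ε → (q_3, cbcb, DDZ)
  ε-move, top D: go to q_3, push ε → (q_3, cbcb, DZ)
  ε-move, top D: go to q_3, push ε → (q_3, cbcb, Z)
  read c, top Z: go to q_2, push DZ → (q_2, bcb, DZ)
  read b, top D: go to q_3, push ε → (q_3, cb, Z)
  read c, top Z: go to q_2, push DZ → (q_2, b, DZ)
  read b, top D: go to q_3, push ε → (q_3, ε, Z)
All input consumed in state q_3 with stack Z.

Z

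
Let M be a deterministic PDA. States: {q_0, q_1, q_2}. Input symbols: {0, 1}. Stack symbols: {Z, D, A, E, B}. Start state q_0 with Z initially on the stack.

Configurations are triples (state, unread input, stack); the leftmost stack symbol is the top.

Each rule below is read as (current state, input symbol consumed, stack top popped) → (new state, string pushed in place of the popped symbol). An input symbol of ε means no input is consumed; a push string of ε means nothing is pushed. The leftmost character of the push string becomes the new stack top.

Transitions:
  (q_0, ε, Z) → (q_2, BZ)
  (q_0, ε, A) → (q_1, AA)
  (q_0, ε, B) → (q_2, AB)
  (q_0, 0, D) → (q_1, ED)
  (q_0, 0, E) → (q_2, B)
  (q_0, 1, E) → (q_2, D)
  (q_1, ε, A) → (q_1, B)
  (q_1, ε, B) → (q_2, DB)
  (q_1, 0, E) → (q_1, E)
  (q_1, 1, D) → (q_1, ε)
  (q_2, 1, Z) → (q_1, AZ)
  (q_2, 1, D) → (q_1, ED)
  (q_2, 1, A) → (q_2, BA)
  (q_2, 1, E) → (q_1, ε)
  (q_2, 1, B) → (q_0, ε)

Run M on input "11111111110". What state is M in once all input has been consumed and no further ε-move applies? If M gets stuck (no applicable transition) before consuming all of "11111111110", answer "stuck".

(q_0, 11111111110, Z) ⊢ (q_2, 11111111110, BZ) ⊢ (q_0, 1111111110, Z) ⊢ (q_2, 1111111110, BZ) ⊢ (q_0, 111111110, Z) ⊢ (q_2, 111111110, BZ) ⊢ (q_0, 11111110, Z) ⊢ (q_2, 11111110, BZ) ⊢ (q_0, 1111110, Z) ⊢ (q_2, 1111110, BZ) ⊢ (q_0, 111110, Z) ⊢ (q_2, 111110, BZ) ⊢ (q_0, 11110, Z) ⊢ (q_2, 11110, BZ) ⊢ (q_0, 1110, Z) ⊢ (q_2, 1110, BZ) ⊢ (q_0, 110, Z) ⊢ (q_2, 110, BZ) ⊢ (q_0, 10, Z) ⊢ (q_2, 10, BZ) ⊢ (q_0, 0, Z) ⊢ (q_2, 0, BZ)
No transition for (q_2, 0, top B); M blocks with input 0 remaining.

stuck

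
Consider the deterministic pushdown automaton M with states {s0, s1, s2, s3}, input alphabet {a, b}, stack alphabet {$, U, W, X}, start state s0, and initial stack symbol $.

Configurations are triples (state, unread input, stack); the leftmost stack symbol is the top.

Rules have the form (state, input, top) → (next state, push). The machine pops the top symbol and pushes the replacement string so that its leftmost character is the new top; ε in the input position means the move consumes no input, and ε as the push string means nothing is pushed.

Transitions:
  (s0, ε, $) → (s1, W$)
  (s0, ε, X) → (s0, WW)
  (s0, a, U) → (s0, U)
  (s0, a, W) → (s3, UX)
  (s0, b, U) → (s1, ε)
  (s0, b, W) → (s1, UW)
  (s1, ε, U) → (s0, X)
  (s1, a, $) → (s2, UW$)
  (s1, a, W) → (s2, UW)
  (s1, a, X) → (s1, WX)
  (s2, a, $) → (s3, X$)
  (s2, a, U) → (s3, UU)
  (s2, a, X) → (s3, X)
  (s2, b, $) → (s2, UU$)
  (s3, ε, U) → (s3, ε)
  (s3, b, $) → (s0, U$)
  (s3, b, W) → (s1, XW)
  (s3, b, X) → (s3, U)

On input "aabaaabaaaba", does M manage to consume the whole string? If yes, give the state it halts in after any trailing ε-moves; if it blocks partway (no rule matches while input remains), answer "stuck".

s1

(s0, aabaaabaaaba, $) ⊢ (s1, aabaaabaaaba, W$) ⊢ (s2, abaaabaaaba, UW$) ⊢ (s3, baaabaaaba, UUW$) ⊢ (s3, baaabaaaba, UW$) ⊢ (s3, baaabaaaba, W$) ⊢ (s1, aaabaaaba, XW$) ⊢ (s1, aabaaaba, WXW$) ⊢ (s2, abaaaba, UWXW$) ⊢ (s3, baaaba, UUWXW$) ⊢ (s3, baaaba, UWXW$) ⊢ (s3, baaaba, WXW$) ⊢ (s1, aaaba, XWXW$) ⊢ (s1, aaba, WXWXW$) ⊢ (s2, aba, UWXWXW$) ⊢ (s3, ba, UUWXWXW$) ⊢ (s3, ba, UWXWXW$) ⊢ (s3, ba, WXWXW$) ⊢ (s1, a, XWXWXW$) ⊢ (s1, ε, WXWXWXW$)
All input consumed; M is in state s1.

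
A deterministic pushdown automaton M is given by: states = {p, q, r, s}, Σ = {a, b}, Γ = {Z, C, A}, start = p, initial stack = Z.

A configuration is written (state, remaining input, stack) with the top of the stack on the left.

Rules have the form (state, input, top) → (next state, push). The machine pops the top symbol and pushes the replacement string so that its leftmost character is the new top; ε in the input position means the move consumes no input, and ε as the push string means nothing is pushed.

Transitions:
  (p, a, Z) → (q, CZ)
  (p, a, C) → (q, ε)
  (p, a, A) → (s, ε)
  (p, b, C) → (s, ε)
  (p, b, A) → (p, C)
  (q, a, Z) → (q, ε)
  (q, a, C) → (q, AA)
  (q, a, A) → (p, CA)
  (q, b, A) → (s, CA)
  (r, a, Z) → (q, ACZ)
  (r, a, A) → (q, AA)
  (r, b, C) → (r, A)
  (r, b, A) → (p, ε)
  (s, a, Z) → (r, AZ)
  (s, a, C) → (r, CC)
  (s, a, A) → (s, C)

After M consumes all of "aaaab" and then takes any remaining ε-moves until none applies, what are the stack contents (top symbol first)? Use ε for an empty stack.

CAAZ

(p, aaaab, Z)
  read a, top Z: go to q, push CZ → (q, aaab, CZ)
  read a, top C: go to q, push AA → (q, aab, AAZ)
  read a, top A: go to p, push CA → (p, ab, CAAZ)
  read a, top C: go to q, push ε → (q, b, AAZ)
  read b, top A: go to s, push CA → (s, ε, CAAZ)
All input consumed in state s with stack CAAZ.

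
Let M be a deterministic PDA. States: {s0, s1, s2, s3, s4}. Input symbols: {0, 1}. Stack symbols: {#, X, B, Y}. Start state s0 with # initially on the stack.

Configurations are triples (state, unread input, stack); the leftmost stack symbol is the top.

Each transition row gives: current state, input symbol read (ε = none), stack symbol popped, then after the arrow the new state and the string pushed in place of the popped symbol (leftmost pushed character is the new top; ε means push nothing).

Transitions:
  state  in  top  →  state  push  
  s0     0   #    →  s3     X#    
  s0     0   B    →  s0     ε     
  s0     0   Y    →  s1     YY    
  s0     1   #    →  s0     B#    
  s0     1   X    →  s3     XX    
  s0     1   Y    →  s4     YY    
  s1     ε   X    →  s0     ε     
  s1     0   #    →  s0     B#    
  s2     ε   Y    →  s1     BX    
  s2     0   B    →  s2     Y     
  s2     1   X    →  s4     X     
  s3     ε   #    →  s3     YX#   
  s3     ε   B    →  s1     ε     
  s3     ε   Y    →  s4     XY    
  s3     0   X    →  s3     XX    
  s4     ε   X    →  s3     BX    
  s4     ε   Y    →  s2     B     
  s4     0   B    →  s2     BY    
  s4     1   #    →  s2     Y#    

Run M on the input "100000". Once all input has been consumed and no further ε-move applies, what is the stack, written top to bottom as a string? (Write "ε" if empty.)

(s0, 100000, #)
  read 1, top #: go to s0, push B# → (s0, 00000, B#)
  read 0, top B: go to s0, push ε → (s0, 0000, #)
  read 0, top #: go to s3, push X# → (s3, 000, X#)
  read 0, top X: go to s3, push XX → (s3, 00, XX#)
  read 0, top X: go to s3, push XX → (s3, 0, XXX#)
  read 0, top X: go to s3, push XX → (s3, ε, XXXX#)
All input consumed in state s3 with stack XXXX#.

XXXX#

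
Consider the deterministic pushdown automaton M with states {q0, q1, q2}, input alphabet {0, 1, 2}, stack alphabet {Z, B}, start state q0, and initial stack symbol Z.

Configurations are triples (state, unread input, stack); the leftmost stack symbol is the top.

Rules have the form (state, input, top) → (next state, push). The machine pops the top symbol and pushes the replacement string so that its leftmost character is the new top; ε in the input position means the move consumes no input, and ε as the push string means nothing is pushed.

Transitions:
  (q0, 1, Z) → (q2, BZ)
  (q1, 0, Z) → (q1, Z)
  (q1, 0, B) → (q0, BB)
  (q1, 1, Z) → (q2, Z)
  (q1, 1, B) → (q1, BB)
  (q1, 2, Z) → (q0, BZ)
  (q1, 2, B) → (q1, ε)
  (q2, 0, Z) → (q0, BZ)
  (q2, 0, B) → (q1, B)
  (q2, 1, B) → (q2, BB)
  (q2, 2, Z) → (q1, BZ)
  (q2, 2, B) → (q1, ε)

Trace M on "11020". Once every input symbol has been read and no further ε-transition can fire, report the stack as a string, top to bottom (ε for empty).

BBZ

(q0, 11020, Z)
  read 1, top Z: go to q2, push BZ → (q2, 1020, BZ)
  read 1, top B: go to q2, push BB → (q2, 020, BBZ)
  read 0, top B: go to q1, push B → (q1, 20, BBZ)
  read 2, top B: go to q1, push ε → (q1, 0, BZ)
  read 0, top B: go to q0, push BB → (q0, ε, BBZ)
All input consumed in state q0 with stack BBZ.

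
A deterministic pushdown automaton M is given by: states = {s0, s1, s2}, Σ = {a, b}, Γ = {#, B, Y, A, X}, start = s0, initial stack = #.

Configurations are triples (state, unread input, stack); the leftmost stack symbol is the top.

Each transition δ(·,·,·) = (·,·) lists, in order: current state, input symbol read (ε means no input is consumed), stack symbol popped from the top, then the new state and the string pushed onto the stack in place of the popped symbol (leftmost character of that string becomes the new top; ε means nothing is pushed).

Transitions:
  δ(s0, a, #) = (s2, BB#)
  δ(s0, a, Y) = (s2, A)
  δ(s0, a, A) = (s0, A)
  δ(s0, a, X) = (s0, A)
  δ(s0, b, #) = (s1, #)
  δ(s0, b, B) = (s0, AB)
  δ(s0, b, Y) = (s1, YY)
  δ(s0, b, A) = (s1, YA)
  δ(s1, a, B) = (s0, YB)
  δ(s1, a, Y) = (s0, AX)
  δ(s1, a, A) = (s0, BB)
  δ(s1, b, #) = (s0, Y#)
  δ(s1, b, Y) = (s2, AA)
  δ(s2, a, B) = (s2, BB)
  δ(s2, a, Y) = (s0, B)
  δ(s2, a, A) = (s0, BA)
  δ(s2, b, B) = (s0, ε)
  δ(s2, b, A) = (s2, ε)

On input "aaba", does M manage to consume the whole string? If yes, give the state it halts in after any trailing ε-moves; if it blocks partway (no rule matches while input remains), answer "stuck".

(s0, aaba, #)
  read a, top #: go to s2, push BB# → (s2, aba, BB#)
  read a, top B: go to s2, push BB → (s2, ba, BBB#)
  read b, top B: go to s0, push ε → (s0, a, BB#)
No transition for (s0, a, top B); M blocks with input a remaining.

stuck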